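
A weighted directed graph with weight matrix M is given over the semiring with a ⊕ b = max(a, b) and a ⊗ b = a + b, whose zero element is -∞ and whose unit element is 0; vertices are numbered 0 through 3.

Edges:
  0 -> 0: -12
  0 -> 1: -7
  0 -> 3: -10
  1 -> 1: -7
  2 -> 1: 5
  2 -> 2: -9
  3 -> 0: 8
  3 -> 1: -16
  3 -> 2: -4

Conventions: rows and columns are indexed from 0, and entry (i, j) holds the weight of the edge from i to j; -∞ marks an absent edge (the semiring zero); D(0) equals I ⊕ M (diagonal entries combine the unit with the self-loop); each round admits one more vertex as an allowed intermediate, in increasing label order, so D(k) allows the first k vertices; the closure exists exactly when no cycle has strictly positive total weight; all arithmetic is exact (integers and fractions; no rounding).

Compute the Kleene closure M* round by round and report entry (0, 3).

D(0):
  [0, -7, -∞, -10]
  [-∞, 0, -∞, -∞]
  [-∞, 5, 0, -∞]
  [8, -16, -4, 0]
D(1):
  [0, -7, -∞, -10]
  [-∞, 0, -∞, -∞]
  [-∞, 5, 0, -∞]
  [8, 1, -4, 0]
D(2):
  [0, -7, -∞, -10]
  [-∞, 0, -∞, -∞]
  [-∞, 5, 0, -∞]
  [8, 1, -4, 0]
D(3):
  [0, -7, -∞, -10]
  [-∞, 0, -∞, -∞]
  [-∞, 5, 0, -∞]
  [8, 1, -4, 0]
D(4):
  [0, -7, -14, -10]
  [-∞, 0, -∞, -∞]
  [-∞, 5, 0, -∞]
  [8, 1, -4, 0]
Answer: M*[0][3] = -10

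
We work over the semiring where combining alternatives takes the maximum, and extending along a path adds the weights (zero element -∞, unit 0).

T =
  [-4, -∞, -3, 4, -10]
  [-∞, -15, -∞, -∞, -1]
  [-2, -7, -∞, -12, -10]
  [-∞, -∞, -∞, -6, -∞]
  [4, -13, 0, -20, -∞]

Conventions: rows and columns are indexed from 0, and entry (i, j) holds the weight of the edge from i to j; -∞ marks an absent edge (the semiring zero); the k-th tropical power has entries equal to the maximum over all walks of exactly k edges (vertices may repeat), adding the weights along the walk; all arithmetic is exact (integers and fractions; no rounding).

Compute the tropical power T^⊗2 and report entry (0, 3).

T^⊗2:
  [-5, -10, -7, 0, -13]
  [3, -14, -1, -21, -16]
  [-6, -22, -5, 2, -8]
  [-∞, -∞, -∞, -12, -∞]
  [0, -7, 1, 8, -6]
Key observation: the optimum is the walk 0->0->3, with weight (-4) + 4 = 0.
Optimal value attained by: walk 0->0->3.
Answer: (T^⊗2)[0][3] = 0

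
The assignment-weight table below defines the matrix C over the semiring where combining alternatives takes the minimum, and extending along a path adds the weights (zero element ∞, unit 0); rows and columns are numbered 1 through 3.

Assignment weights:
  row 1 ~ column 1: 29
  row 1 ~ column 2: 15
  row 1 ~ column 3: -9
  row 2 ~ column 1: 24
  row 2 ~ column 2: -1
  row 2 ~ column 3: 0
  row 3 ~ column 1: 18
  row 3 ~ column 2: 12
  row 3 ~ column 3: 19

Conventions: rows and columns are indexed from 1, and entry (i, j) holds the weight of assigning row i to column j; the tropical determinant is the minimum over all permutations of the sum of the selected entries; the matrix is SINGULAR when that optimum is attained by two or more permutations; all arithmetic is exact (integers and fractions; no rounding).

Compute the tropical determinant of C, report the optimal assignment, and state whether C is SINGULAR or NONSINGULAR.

σ = (1, 2, 3): 29 + (-1) + 19 = 47
σ = (1, 3, 2): 29 + 0 + 12 = 41
σ = (2, 1, 3): 15 + 24 + 19 = 58
σ = (2, 3, 1): 15 + 0 + 18 = 33
σ = (3, 1, 2): (-9) + 24 + 12 = 27
σ = (3, 2, 1): (-9) + (-1) + 18 = 8
Optimal value attained by: σ = (3, 2, 1).
Answer: det⊕(C) = 8; verdict: NONSINGULAR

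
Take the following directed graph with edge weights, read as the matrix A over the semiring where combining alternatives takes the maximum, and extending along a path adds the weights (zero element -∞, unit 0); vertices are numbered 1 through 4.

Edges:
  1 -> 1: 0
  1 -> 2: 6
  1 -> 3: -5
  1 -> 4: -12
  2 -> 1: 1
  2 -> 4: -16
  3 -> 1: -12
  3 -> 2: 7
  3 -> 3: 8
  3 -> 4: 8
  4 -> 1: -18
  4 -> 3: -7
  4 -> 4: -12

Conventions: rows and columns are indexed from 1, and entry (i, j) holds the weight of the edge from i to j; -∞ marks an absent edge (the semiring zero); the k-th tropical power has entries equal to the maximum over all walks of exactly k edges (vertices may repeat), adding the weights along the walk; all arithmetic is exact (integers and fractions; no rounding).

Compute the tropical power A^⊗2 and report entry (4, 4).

A^⊗2:
  [7, 6, 3, 3]
  [1, 7, -4, -11]
  [8, 15, 16, 16]
  [-18, 0, 1, 1]
Key observation: the optimum is the walk 4->3->4, with weight (-7) + 8 = 1.
Optimal value attained by: walk 4->3->4.
Answer: (A^⊗2)[4][4] = 1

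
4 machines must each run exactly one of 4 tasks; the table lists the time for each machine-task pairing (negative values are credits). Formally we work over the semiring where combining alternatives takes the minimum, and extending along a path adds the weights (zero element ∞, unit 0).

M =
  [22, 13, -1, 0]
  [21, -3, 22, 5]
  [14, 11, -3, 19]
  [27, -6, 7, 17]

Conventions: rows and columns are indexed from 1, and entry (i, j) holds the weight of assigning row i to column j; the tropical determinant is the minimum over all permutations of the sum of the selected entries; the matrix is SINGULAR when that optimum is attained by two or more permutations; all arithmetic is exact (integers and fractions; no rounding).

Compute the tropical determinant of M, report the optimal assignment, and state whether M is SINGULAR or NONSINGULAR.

σ = (1, 2, 3, 4): 22 + (-3) + (-3) + 17 = 33
σ = (1, 2, 4, 3): 22 + (-3) + 19 + 7 = 45
σ = (1, 3, 2, 4): 22 + 22 + 11 + 17 = 72
σ = (1, 3, 4, 2): 22 + 22 + 19 + (-6) = 57
σ = (1, 4, 2, 3): 22 + 5 + 11 + 7 = 45
σ = (1, 4, 3, 2): 22 + 5 + (-3) + (-6) = 18
σ = (2, 1, 3, 4): 13 + 21 + (-3) + 17 = 48
σ = (2, 1, 4, 3): 13 + 21 + 19 + 7 = 60
σ = (2, 3, 1, 4): 13 + 22 + 14 + 17 = 66
σ = (2, 3, 4, 1): 13 + 22 + 19 + 27 = 81
σ = (2, 4, 1, 3): 13 + 5 + 14 + 7 = 39
σ = (2, 4, 3, 1): 13 + 5 + (-3) + 27 = 42
σ = (3, 1, 2, 4): (-1) + 21 + 11 + 17 = 48
σ = (3, 1, 4, 2): (-1) + 21 + 19 + (-6) = 33
σ = (3, 2, 1, 4): (-1) + (-3) + 14 + 17 = 27
σ = (3, 2, 4, 1): (-1) + (-3) + 19 + 27 = 42
σ = (3, 4, 1, 2): (-1) + 5 + 14 + (-6) = 12
σ = (3, 4, 2, 1): (-1) + 5 + 11 + 27 = 42
σ = (4, 1, 2, 3): 0 + 21 + 11 + 7 = 39
σ = (4, 1, 3, 2): 0 + 21 + (-3) + (-6) = 12
σ = (4, 2, 1, 3): 0 + (-3) + 14 + 7 = 18
σ = (4, 2, 3, 1): 0 + (-3) + (-3) + 27 = 21
σ = (4, 3, 1, 2): 0 + 22 + 14 + (-6) = 30
σ = (4, 3, 2, 1): 0 + 22 + 11 + 27 = 60
Optimal value attained by: σ = (3, 4, 1, 2).
Answer: det⊕(M) = 12; verdict: SINGULAR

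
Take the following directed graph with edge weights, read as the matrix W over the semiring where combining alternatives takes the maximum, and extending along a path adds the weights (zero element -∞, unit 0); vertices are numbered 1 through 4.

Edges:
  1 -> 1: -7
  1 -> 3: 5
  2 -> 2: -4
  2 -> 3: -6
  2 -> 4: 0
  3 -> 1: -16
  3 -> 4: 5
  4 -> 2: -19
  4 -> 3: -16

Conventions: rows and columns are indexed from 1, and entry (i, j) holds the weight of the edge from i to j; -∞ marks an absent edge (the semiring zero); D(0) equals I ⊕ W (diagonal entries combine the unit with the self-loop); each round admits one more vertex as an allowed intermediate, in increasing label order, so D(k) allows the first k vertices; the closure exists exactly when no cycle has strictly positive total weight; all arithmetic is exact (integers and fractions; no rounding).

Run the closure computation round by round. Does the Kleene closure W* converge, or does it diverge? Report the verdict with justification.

D(0):
  [0, -∞, 5, -∞]
  [-∞, 0, -6, 0]
  [-16, -∞, 0, 5]
  [-∞, -19, -16, 0]
D(1):
  [0, -∞, 5, -∞]
  [-∞, 0, -6, 0]
  [-16, -∞, 0, 5]
  [-∞, -19, -16, 0]
D(2):
  [0, -∞, 5, -∞]
  [-∞, 0, -6, 0]
  [-16, -∞, 0, 5]
  [-∞, -19, -16, 0]
D(3):
  [0, -∞, 5, 10]
  [-22, 0, -6, 0]
  [-16, -∞, 0, 5]
  [-32, -19, -16, 0]
D(4):
  [0, -9, 5, 10]
  [-22, 0, -6, 0]
  [-16, -14, 0, 5]
  [-32, -19, -16, 0]
Key observation: every diagonal entry stays at the unit through all rounds, so no improving cycle exists.
Answer: CONVERGES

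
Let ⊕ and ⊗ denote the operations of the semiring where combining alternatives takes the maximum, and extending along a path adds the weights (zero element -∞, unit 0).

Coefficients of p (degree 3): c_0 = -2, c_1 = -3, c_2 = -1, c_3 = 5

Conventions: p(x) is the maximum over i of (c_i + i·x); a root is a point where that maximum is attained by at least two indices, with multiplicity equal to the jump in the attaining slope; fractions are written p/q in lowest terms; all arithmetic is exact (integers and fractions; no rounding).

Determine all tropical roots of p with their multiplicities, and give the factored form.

hull edge (i=0, c=-2) to (i=3, c=5): slope 7/3, span 3
Factored form: p(x) = 5 ⊗ (x ⊕ (-7/3)) ⊗ (x ⊕ (-7/3)) ⊗ (x ⊕ (-7/3))
Answer: roots = -7/3 (mult 3)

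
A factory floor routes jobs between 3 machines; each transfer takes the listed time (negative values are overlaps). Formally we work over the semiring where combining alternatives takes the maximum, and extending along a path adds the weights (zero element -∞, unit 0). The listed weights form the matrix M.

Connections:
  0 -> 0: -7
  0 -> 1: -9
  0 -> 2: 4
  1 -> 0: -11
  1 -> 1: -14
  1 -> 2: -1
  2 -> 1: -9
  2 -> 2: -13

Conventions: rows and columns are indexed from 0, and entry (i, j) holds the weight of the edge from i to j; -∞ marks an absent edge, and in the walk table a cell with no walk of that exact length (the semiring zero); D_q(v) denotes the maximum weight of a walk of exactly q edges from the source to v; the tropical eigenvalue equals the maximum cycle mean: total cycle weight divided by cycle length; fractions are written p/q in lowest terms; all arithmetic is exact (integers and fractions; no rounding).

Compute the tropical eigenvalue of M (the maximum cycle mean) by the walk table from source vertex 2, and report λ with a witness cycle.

q=0: [-∞, -∞, 0]
q=1: [-∞, -9, -13]
q=2: [-20, -22, -10]
q=3: [-27, -19, -16]
Optimal cycle mean attained by: cycle 1->2->1, total (-1) + (-9), length 2.
Answer: λ = -5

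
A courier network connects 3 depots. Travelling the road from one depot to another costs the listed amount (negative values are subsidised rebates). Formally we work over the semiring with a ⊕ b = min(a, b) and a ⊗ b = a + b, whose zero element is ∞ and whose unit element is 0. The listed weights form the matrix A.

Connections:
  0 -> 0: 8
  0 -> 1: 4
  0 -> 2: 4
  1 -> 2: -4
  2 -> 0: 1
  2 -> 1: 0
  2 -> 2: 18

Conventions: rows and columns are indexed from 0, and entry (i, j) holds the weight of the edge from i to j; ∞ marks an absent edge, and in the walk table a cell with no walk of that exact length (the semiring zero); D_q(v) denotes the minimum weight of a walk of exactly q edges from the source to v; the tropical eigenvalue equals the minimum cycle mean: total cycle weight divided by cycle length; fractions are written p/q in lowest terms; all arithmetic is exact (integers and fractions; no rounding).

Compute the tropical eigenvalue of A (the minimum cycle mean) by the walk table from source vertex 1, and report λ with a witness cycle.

q=0: [∞, 0, ∞]
q=1: [∞, ∞, -4]
q=2: [-3, -4, 14]
q=3: [5, 1, -8]
Optimal cycle mean attained by: cycle 1->2->1, total (-4) + 0, length 2.
Answer: λ = -2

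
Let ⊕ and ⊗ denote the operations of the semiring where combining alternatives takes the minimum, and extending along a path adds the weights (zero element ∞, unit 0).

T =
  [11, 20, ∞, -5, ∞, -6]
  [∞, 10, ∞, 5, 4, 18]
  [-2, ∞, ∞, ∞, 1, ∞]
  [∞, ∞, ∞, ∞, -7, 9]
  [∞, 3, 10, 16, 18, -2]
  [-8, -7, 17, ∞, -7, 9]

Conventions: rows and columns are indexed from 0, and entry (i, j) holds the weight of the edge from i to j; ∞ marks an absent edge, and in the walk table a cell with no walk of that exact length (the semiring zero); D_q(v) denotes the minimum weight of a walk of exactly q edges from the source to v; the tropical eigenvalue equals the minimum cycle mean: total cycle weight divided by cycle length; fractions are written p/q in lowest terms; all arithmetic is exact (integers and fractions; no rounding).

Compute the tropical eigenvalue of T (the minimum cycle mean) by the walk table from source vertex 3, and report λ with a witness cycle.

q=0: [∞, ∞, ∞, 0, ∞, ∞]
q=1: [∞, ∞, ∞, ∞, -7, 9]
q=2: [1, -4, 3, 9, 2, -9]
q=3: [-17, -16, 8, -4, -16, -5]
q=4: [-13, -13, -6, -22, -12, -23]
q=5: [-31, -30, -6, -18, -30, -19]
q=6: [-27, -27, -20, -36, -26, -37]
Optimal cycle mean attained by: cycle 0->5->0, total (-6) + (-8), length 2.
Answer: λ = -7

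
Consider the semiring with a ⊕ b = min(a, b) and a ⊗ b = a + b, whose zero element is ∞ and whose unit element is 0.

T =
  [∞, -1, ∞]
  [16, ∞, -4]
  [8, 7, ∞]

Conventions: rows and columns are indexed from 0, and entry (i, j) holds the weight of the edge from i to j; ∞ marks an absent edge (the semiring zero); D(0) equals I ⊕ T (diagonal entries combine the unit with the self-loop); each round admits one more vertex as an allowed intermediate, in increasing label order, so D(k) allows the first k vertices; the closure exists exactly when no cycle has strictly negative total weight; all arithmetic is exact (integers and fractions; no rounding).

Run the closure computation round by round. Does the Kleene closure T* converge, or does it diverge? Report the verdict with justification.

D(0):
  [0, -1, ∞]
  [16, 0, -4]
  [8, 7, 0]
D(1):
  [0, -1, ∞]
  [16, 0, -4]
  [8, 7, 0]
D(2):
  [0, -1, -5]
  [16, 0, -4]
  [8, 7, 0]
D(3):
  [0, -1, -5]
  [4, 0, -4]
  [8, 7, 0]
Key observation: every diagonal entry stays at the unit through all rounds, so no improving cycle exists.
Answer: CONVERGES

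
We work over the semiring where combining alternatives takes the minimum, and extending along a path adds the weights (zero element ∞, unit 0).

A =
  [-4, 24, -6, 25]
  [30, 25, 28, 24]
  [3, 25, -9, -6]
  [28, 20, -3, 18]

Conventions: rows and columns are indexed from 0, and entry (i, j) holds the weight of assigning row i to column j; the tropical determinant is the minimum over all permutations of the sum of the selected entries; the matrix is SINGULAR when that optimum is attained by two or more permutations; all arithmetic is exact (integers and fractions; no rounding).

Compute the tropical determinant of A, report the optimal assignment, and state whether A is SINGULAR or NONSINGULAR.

σ = (0, 1, 2, 3): (-4) + 25 + (-9) + 18 = 30
σ = (0, 1, 3, 2): (-4) + 25 + (-6) + (-3) = 12
σ = (0, 2, 1, 3): (-4) + 28 + 25 + 18 = 67
σ = (0, 2, 3, 1): (-4) + 28 + (-6) + 20 = 38
σ = (0, 3, 1, 2): (-4) + 24 + 25 + (-3) = 42
σ = (0, 3, 2, 1): (-4) + 24 + (-9) + 20 = 31
σ = (1, 0, 2, 3): 24 + 30 + (-9) + 18 = 63
σ = (1, 0, 3, 2): 24 + 30 + (-6) + (-3) = 45
σ = (1, 2, 0, 3): 24 + 28 + 3 + 18 = 73
σ = (1, 2, 3, 0): 24 + 28 + (-6) + 28 = 74
σ = (1, 3, 0, 2): 24 + 24 + 3 + (-3) = 48
σ = (1, 3, 2, 0): 24 + 24 + (-9) + 28 = 67
σ = (2, 0, 1, 3): (-6) + 30 + 25 + 18 = 67
σ = (2, 0, 3, 1): (-6) + 30 + (-6) + 20 = 38
σ = (2, 1, 0, 3): (-6) + 25 + 3 + 18 = 40
σ = (2, 1, 3, 0): (-6) + 25 + (-6) + 28 = 41
σ = (2, 3, 0, 1): (-6) + 24 + 3 + 20 = 41
σ = (2, 3, 1, 0): (-6) + 24 + 25 + 28 = 71
σ = (3, 0, 1, 2): 25 + 30 + 25 + (-3) = 77
σ = (3, 0, 2, 1): 25 + 30 + (-9) + 20 = 66
σ = (3, 1, 0, 2): 25 + 25 + 3 + (-3) = 50
σ = (3, 1, 2, 0): 25 + 25 + (-9) + 28 = 69
σ = (3, 2, 0, 1): 25 + 28 + 3 + 20 = 76
σ = (3, 2, 1, 0): 25 + 28 + 25 + 28 = 106
Optimal value attained by: σ = (0, 1, 3, 2).
Answer: det⊕(A) = 12; verdict: NONSINGULAR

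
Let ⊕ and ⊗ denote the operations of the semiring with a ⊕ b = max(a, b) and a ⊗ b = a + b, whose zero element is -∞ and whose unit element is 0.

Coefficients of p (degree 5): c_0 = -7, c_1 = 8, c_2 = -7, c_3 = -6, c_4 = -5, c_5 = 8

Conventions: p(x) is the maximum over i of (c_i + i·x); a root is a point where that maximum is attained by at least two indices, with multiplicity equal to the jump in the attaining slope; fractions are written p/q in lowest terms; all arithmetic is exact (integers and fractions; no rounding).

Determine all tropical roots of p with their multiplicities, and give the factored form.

hull edge (i=0, c=-7) to (i=1, c=8): slope 15, span 1
hull edge (i=1, c=8) to (i=5, c=8): slope 0, span 4
Factored form: p(x) = 8 ⊗ (x ⊕ (-15)) ⊗ (x ⊕ 0) ⊗ (x ⊕ 0) ⊗ (x ⊕ 0) ⊗ (x ⊕ 0)
Answer: roots = -15 (mult 1), 0 (mult 4)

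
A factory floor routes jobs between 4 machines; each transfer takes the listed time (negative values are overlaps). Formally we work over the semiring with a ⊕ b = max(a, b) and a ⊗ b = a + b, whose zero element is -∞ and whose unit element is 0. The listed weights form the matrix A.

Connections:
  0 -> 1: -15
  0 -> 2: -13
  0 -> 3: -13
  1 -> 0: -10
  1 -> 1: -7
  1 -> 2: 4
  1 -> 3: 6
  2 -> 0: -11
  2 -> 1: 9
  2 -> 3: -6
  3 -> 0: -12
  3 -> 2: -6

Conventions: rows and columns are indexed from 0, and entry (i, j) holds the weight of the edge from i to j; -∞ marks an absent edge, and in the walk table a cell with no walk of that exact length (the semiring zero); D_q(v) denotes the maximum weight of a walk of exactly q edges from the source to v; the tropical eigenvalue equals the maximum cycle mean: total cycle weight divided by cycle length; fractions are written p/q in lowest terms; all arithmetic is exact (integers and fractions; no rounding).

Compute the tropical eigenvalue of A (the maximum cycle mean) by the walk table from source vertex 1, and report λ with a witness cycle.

q=0: [-∞, 0, -∞, -∞]
q=1: [-10, -7, 4, 6]
q=2: [-6, 13, 0, -1]
q=3: [3, 9, 17, 19]
q=4: [7, 26, 13, 15]
Optimal cycle mean attained by: cycle 1->2->1, total 4 + 9, length 2.
Answer: λ = 13/2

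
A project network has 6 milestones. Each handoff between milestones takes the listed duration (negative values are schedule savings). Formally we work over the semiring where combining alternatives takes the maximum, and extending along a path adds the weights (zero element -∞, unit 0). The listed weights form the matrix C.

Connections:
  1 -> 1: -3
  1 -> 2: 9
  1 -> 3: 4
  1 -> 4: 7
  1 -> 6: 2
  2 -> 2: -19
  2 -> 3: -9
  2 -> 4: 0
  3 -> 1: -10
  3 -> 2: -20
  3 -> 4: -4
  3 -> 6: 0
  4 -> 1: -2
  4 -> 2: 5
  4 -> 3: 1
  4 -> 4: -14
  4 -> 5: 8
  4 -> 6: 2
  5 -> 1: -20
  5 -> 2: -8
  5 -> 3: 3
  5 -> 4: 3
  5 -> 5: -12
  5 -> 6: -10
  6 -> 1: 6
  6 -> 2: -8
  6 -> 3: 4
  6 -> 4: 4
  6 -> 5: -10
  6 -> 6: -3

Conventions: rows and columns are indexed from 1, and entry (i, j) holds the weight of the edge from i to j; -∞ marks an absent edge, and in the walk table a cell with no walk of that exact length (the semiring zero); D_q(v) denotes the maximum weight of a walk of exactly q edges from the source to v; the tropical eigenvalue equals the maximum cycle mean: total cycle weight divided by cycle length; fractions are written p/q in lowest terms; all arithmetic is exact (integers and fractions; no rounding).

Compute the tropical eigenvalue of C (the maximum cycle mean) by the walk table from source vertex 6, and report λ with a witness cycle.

q=0: [-∞, -∞, -∞, -∞, -∞, 0]
q=1: [6, -8, 4, 4, -10, -3]
q=2: [3, 15, 10, 13, 12, 8]
q=3: [14, 18, 15, 15, 21, 15]
q=4: [21, 23, 24, 24, 23, 17]
q=5: [23, 30, 26, 28, 32, 26]
q=6: [32, 33, 35, 35, 36, 30]
Optimal cycle mean attained by: cycle 4->5->4, total 8 + 3, length 2.
Answer: λ = 11/2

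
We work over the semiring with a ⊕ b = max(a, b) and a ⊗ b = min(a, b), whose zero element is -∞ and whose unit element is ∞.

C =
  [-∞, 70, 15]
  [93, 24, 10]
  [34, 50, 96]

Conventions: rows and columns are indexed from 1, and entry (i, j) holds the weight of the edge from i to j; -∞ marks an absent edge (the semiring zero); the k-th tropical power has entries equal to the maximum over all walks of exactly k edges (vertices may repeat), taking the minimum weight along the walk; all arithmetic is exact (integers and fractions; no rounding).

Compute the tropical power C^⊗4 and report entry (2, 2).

C^⊗2:
  [70, 24, 15]
  [24, 70, 15]
  [50, 50, 96]
C^⊗3:
  [24, 70, 15]
  [70, 24, 15]
  [50, 50, 96]
C^⊗4:
  [70, 24, 15]
  [24, 70, 15]
  [50, 50, 96]
Key observation: the optimum is the walk 2->1->2->1->2, with weight 93 min 70 min 93 min 70 = 70.
Optimal value attained by: walk 2->1->2->1->2.
Answer: (C^⊗4)[2][2] = 70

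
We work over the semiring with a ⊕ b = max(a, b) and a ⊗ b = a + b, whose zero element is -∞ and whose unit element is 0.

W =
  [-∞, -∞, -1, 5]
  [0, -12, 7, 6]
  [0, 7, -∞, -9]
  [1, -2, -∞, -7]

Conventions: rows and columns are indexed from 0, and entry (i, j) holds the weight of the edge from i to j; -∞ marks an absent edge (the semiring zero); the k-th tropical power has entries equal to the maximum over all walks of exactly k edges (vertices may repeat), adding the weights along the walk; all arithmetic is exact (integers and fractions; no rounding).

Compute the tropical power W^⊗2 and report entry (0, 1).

W^⊗2:
  [6, 6, -∞, -2]
  [7, 14, -1, 5]
  [7, -5, 14, 13]
  [-2, -9, 5, 6]
Key observation: the optimum is the walk 0->2->1, with weight (-1) + 7 = 6.
Optimal value attained by: walk 0->2->1.
Answer: (W^⊗2)[0][1] = 6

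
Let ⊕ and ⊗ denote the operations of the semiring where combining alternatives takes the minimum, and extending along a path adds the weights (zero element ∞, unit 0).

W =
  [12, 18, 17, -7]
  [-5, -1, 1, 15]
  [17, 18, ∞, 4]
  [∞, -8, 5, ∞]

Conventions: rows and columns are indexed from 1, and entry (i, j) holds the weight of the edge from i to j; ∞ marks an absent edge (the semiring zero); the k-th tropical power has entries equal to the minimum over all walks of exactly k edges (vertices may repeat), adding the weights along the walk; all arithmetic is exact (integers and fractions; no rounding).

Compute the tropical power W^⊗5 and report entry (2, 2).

W^⊗2:
  [13, -15, -2, 5]
  [-6, -2, 0, -12]
  [13, -4, 9, 10]
  [-13, -9, -7, 7]
W^⊗3:
  [-20, -16, -14, 0]
  [-7, -20, -7, -13]
  [-9, -5, -3, 6]
  [-14, -10, -8, -20]
W^⊗4:
  [-21, -17, -15, -27]
  [-25, -21, -19, -14]
  [-10, -6, -4, -16]
  [-15, -28, -15, -21]
W^⊗5:
  [-22, -35, -22, -28]
  [-26, -22, -20, -32]
  [-11, -24, -11, -17]
  [-33, -29, -27, -22]
Key observation: the optimum is the walk 2->1->4->2->2->2, with weight (-5) + (-7) + (-8) + (-1) + (-1) = -22.
Optimal value attained by: walk 2->1->4->2->2->2.
Answer: (W^⊗5)[2][2] = -22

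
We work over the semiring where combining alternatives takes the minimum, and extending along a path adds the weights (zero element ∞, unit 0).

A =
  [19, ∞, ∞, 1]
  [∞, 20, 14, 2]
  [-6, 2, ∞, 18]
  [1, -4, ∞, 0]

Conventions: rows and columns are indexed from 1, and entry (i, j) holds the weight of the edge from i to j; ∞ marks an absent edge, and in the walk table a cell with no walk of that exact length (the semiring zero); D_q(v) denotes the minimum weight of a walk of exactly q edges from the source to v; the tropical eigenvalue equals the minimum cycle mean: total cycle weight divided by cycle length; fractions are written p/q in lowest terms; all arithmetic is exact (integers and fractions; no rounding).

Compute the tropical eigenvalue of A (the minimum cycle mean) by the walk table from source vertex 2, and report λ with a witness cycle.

q=0: [∞, 0, ∞, ∞]
q=1: [∞, 20, 14, 2]
q=2: [3, -2, 34, 2]
q=3: [3, -2, 12, 0]
q=4: [1, -4, 12, 0]
Optimal cycle mean attained by: cycle 2->4->2, total 2 + (-4), length 2.
Answer: λ = -1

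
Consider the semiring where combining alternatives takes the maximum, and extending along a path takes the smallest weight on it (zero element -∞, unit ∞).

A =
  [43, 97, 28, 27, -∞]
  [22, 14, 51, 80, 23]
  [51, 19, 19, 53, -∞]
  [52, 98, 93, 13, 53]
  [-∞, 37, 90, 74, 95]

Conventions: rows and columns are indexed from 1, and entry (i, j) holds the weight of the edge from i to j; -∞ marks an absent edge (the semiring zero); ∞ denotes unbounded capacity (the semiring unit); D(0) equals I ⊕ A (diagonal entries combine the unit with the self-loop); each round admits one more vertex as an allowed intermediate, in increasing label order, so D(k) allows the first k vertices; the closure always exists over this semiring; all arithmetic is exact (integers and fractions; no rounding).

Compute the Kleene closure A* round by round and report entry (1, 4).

D(0):
  [∞, 97, 28, 27, -∞]
  [22, ∞, 51, 80, 23]
  [51, 19, ∞, 53, -∞]
  [52, 98, 93, ∞, 53]
  [-∞, 37, 90, 74, ∞]
D(1):
  [∞, 97, 28, 27, -∞]
  [22, ∞, 51, 80, 23]
  [51, 51, ∞, 53, -∞]
  [52, 98, 93, ∞, 53]
  [-∞, 37, 90, 74, ∞]
D(2):
  [∞, 97, 51, 80, 23]
  [22, ∞, 51, 80, 23]
  [51, 51, ∞, 53, 23]
  [52, 98, 93, ∞, 53]
  [22, 37, 90, 74, ∞]
D(3):
  [∞, 97, 51, 80, 23]
  [51, ∞, 51, 80, 23]
  [51, 51, ∞, 53, 23]
  [52, 98, 93, ∞, 53]
  [51, 51, 90, 74, ∞]
D(4):
  [∞, 97, 80, 80, 53]
  [52, ∞, 80, 80, 53]
  [52, 53, ∞, 53, 53]
  [52, 98, 93, ∞, 53]
  [52, 74, 90, 74, ∞]
D(5):
  [∞, 97, 80, 80, 53]
  [52, ∞, 80, 80, 53]
  [52, 53, ∞, 53, 53]
  [52, 98, 93, ∞, 53]
  [52, 74, 90, 74, ∞]
Answer: A*[1][4] = 80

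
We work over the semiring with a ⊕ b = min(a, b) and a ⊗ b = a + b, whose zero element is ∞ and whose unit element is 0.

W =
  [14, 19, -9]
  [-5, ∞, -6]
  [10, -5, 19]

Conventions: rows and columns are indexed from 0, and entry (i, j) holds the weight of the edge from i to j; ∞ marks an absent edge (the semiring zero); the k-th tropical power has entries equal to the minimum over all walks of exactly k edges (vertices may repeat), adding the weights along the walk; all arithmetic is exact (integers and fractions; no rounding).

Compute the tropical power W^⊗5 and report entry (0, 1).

W^⊗2:
  [1, -14, 5]
  [4, -11, -14]
  [-10, 14, -11]
W^⊗3:
  [-19, 0, -20]
  [-16, -19, -17]
  [-1, -16, -19]
W^⊗4:
  [-10, -25, -28]
  [-24, -22, -25]
  [-21, -24, -22]
W^⊗5:
  [-30, -33, -31]
  [-27, -30, -33]
  [-29, -27, -30]
Key observation: the optimum is the walk 0->2->1->0->2->1, with weight (-9) + (-5) + (-5) + (-9) + (-5) = -33.
Optimal value attained by: walk 0->2->1->0->2->1.
Answer: (W^⊗5)[0][1] = -33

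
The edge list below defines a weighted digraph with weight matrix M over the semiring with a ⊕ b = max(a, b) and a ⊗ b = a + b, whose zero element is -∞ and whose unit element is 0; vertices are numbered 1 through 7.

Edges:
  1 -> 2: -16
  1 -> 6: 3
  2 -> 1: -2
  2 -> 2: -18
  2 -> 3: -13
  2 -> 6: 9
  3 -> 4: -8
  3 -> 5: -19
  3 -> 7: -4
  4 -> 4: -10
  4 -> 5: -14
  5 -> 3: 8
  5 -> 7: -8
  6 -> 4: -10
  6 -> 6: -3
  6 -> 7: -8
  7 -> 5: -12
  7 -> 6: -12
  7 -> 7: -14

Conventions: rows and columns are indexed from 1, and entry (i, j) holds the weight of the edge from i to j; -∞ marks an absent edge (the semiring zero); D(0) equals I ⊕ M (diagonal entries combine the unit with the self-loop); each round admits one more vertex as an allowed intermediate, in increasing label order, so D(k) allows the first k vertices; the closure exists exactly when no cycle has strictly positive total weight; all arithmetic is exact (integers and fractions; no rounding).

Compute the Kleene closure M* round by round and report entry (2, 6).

D(0):
  [0, -16, -∞, -∞, -∞, 3, -∞]
  [-2, 0, -13, -∞, -∞, 9, -∞]
  [-∞, -∞, 0, -8, -19, -∞, -4]
  [-∞, -∞, -∞, 0, -14, -∞, -∞]
  [-∞, -∞, 8, -∞, 0, -∞, -8]
  [-∞, -∞, -∞, -10, -∞, 0, -8]
  [-∞, -∞, -∞, -∞, -12, -12, 0]
D(1):
  [0, -16, -∞, -∞, -∞, 3, -∞]
  [-2, 0, -13, -∞, -∞, 9, -∞]
  [-∞, -∞, 0, -8, -19, -∞, -4]
  [-∞, -∞, -∞, 0, -14, -∞, -∞]
  [-∞, -∞, 8, -∞, 0, -∞, -8]
  [-∞, -∞, -∞, -10, -∞, 0, -8]
  [-∞, -∞, -∞, -∞, -12, -12, 0]
D(2):
  [0, -16, -29, -∞, -∞, 3, -∞]
  [-2, 0, -13, -∞, -∞, 9, -∞]
  [-∞, -∞, 0, -8, -19, -∞, -4]
  [-∞, -∞, -∞, 0, -14, -∞, -∞]
  [-∞, -∞, 8, -∞, 0, -∞, -8]
  [-∞, -∞, -∞, -10, -∞, 0, -8]
  [-∞, -∞, -∞, -∞, -12, -12, 0]
D(3):
  [0, -16, -29, -37, -48, 3, -33]
  [-2, 0, -13, -21, -32, 9, -17]
  [-∞, -∞, 0, -8, -19, -∞, -4]
  [-∞, -∞, -∞, 0, -14, -∞, -∞]
  [-∞, -∞, 8, 0, 0, -∞, 4]
  [-∞, -∞, -∞, -10, -∞, 0, -8]
  [-∞, -∞, -∞, -∞, -12, -12, 0]
D(4):
  [0, -16, -29, -37, -48, 3, -33]
  [-2, 0, -13, -21, -32, 9, -17]
  [-∞, -∞, 0, -8, -19, -∞, -4]
  [-∞, -∞, -∞, 0, -14, -∞, -∞]
  [-∞, -∞, 8, 0, 0, -∞, 4]
  [-∞, -∞, -∞, -10, -24, 0, -8]
  [-∞, -∞, -∞, -∞, -12, -12, 0]
D(5):
  [0, -16, -29, -37, -48, 3, -33]
  [-2, 0, -13, -21, -32, 9, -17]
  [-∞, -∞, 0, -8, -19, -∞, -4]
  [-∞, -∞, -6, 0, -14, -∞, -10]
  [-∞, -∞, 8, 0, 0, -∞, 4]
  [-∞, -∞, -16, -10, -24, 0, -8]
  [-∞, -∞, -4, -12, -12, -12, 0]
D(6):
  [0, -16, -13, -7, -21, 3, -5]
  [-2, 0, -7, -1, -15, 9, 1]
  [-∞, -∞, 0, -8, -19, -∞, -4]
  [-∞, -∞, -6, 0, -14, -∞, -10]
  [-∞, -∞, 8, 0, 0, -∞, 4]
  [-∞, -∞, -16, -10, -24, 0, -8]
  [-∞, -∞, -4, -12, -12, -12, 0]
D(7):
  [0, -16, -9, -7, -17, 3, -5]
  [-2, 0, -3, -1, -11, 9, 1]
  [-∞, -∞, 0, -8, -16, -16, -4]
  [-∞, -∞, -6, 0, -14, -22, -10]
  [-∞, -∞, 8, 0, 0, -8, 4]
  [-∞, -∞, -12, -10, -20, 0, -8]
  [-∞, -∞, -4, -12, -12, -12, 0]
Answer: M*[2][6] = 9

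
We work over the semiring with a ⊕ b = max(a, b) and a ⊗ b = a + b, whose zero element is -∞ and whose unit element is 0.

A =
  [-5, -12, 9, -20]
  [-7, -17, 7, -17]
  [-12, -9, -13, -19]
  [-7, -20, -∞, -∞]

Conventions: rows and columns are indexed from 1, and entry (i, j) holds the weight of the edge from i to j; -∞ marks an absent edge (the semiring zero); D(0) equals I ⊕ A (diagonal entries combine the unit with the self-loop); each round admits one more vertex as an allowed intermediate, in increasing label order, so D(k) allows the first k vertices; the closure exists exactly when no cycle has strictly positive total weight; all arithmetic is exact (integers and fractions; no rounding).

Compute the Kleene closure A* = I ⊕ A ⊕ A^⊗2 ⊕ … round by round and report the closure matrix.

D(0):
  [0, -12, 9, -20]
  [-7, 0, 7, -17]
  [-12, -9, 0, -19]
  [-7, -20, -∞, 0]
D(1):
  [0, -12, 9, -20]
  [-7, 0, 7, -17]
  [-12, -9, 0, -19]
  [-7, -19, 2, 0]
D(2):
  [0, -12, 9, -20]
  [-7, 0, 7, -17]
  [-12, -9, 0, -19]
  [-7, -19, 2, 0]
D(3):
  [0, 0, 9, -10]
  [-5, 0, 7, -12]
  [-12, -9, 0, -19]
  [-7, -7, 2, 0]
D(4):
  [0, 0, 9, -10]
  [-5, 0, 7, -12]
  [-12, -9, 0, -19]
  [-7, -7, 2, 0]
Answer: A* = [[0, 0, 9, -10], [-5, 0, 7, -12], [-12, -9, 0, -19], [-7, -7, 2, 0]]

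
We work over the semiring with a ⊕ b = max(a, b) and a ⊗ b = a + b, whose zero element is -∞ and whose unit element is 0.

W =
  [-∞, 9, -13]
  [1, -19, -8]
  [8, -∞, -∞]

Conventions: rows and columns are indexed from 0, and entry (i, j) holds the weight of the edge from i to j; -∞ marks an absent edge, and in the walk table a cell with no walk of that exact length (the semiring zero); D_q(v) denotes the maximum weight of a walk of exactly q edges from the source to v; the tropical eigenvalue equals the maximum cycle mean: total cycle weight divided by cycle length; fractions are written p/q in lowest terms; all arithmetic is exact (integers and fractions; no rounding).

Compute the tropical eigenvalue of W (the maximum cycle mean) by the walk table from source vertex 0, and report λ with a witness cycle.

q=0: [0, -∞, -∞]
q=1: [-∞, 9, -13]
q=2: [10, -10, 1]
q=3: [9, 19, -3]
Optimal cycle mean attained by: cycle 0->1->0, total 9 + 1, length 2.
Answer: λ = 5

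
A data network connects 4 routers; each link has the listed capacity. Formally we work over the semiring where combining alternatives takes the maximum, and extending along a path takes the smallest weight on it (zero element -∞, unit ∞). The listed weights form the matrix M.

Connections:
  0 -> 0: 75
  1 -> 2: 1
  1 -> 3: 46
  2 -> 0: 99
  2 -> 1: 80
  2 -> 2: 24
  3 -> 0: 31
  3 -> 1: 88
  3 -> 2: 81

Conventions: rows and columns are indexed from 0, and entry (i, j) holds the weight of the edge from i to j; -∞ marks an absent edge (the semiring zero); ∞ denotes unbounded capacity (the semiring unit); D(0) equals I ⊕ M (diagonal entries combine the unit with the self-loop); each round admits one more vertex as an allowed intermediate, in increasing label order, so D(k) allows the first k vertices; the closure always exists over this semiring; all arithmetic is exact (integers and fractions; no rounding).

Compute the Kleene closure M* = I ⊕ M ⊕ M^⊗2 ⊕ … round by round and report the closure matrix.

D(0):
  [∞, -∞, -∞, -∞]
  [-∞, ∞, 1, 46]
  [99, 80, ∞, -∞]
  [31, 88, 81, ∞]
D(1):
  [∞, -∞, -∞, -∞]
  [-∞, ∞, 1, 46]
  [99, 80, ∞, -∞]
  [31, 88, 81, ∞]
D(2):
  [∞, -∞, -∞, -∞]
  [-∞, ∞, 1, 46]
  [99, 80, ∞, 46]
  [31, 88, 81, ∞]
D(3):
  [∞, -∞, -∞, -∞]
  [1, ∞, 1, 46]
  [99, 80, ∞, 46]
  [81, 88, 81, ∞]
D(4):
  [∞, -∞, -∞, -∞]
  [46, ∞, 46, 46]
  [99, 80, ∞, 46]
  [81, 88, 81, ∞]
Answer: M* = [[∞, -∞, -∞, -∞], [46, ∞, 46, 46], [99, 80, ∞, 46], [81, 88, 81, ∞]]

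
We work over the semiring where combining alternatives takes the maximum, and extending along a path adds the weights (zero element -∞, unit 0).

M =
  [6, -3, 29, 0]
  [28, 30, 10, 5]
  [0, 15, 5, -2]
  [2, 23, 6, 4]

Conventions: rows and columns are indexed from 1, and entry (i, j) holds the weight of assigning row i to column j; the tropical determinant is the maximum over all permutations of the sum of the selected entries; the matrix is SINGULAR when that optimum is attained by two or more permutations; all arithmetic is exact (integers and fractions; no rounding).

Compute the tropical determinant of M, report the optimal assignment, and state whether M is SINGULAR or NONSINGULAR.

σ = (1, 2, 3, 4): 6 + 30 + 5 + 4 = 45
σ = (1, 2, 4, 3): 6 + 30 + (-2) + 6 = 40
σ = (1, 3, 2, 4): 6 + 10 + 15 + 4 = 35
σ = (1, 3, 4, 2): 6 + 10 + (-2) + 23 = 37
σ = (1, 4, 2, 3): 6 + 5 + 15 + 6 = 32
σ = (1, 4, 3, 2): 6 + 5 + 5 + 23 = 39
σ = (2, 1, 3, 4): (-3) + 28 + 5 + 4 = 34
σ = (2, 1, 4, 3): (-3) + 28 + (-2) + 6 = 29
σ = (2, 3, 1, 4): (-3) + 10 + 0 + 4 = 11
σ = (2, 3, 4, 1): (-3) + 10 + (-2) + 2 = 7
σ = (2, 4, 1, 3): (-3) + 5 + 0 + 6 = 8
σ = (2, 4, 3, 1): (-3) + 5 + 5 + 2 = 9
σ = (3, 1, 2, 4): 29 + 28 + 15 + 4 = 76
σ = (3, 1, 4, 2): 29 + 28 + (-2) + 23 = 78
σ = (3, 2, 1, 4): 29 + 30 + 0 + 4 = 63
σ = (3, 2, 4, 1): 29 + 30 + (-2) + 2 = 59
σ = (3, 4, 1, 2): 29 + 5 + 0 + 23 = 57
σ = (3, 4, 2, 1): 29 + 5 + 15 + 2 = 51
σ = (4, 1, 2, 3): 0 + 28 + 15 + 6 = 49
σ = (4, 1, 3, 2): 0 + 28 + 5 + 23 = 56
σ = (4, 2, 1, 3): 0 + 30 + 0 + 6 = 36
σ = (4, 2, 3, 1): 0 + 30 + 5 + 2 = 37
σ = (4, 3, 1, 2): 0 + 10 + 0 + 23 = 33
σ = (4, 3, 2, 1): 0 + 10 + 15 + 2 = 27
Optimal value attained by: σ = (3, 1, 4, 2).
Answer: det⊕(M) = 78; verdict: NONSINGULAR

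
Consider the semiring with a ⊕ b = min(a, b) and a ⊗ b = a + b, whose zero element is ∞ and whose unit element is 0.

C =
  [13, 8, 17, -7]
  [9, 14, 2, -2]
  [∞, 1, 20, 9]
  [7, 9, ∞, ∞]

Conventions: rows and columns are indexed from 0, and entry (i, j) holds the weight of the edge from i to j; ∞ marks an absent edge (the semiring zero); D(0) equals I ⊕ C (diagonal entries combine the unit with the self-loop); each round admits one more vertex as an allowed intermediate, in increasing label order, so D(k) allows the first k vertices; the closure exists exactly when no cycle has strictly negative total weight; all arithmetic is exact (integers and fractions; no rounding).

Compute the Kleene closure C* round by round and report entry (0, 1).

D(0):
  [0, 8, 17, -7]
  [9, 0, 2, -2]
  [∞, 1, 0, 9]
  [7, 9, ∞, 0]
D(1):
  [0, 8, 17, -7]
  [9, 0, 2, -2]
  [∞, 1, 0, 9]
  [7, 9, 24, 0]
D(2):
  [0, 8, 10, -7]
  [9, 0, 2, -2]
  [10, 1, 0, -1]
  [7, 9, 11, 0]
D(3):
  [0, 8, 10, -7]
  [9, 0, 2, -2]
  [10, 1, 0, -1]
  [7, 9, 11, 0]
D(4):
  [0, 2, 4, -7]
  [5, 0, 2, -2]
  [6, 1, 0, -1]
  [7, 9, 11, 0]
Answer: C*[0][1] = 2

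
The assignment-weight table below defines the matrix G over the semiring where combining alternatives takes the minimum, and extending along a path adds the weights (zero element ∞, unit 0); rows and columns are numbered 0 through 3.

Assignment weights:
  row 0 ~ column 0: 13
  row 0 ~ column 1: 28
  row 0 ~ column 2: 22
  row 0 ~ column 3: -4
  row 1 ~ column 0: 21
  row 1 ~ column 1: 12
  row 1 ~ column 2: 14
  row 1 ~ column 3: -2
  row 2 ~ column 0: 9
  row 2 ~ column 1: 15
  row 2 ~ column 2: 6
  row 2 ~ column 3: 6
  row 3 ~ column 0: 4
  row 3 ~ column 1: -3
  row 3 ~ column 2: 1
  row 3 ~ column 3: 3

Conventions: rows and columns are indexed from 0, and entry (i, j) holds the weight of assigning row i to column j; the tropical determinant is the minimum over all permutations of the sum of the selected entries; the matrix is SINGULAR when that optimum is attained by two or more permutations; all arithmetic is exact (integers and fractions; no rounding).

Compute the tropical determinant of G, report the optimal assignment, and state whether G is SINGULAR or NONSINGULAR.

σ = (0, 1, 2, 3): 13 + 12 + 6 + 3 = 34
σ = (0, 1, 3, 2): 13 + 12 + 6 + 1 = 32
σ = (0, 2, 1, 3): 13 + 14 + 15 + 3 = 45
σ = (0, 2, 3, 1): 13 + 14 + 6 + (-3) = 30
σ = (0, 3, 1, 2): 13 + (-2) + 15 + 1 = 27
σ = (0, 3, 2, 1): 13 + (-2) + 6 + (-3) = 14
σ = (1, 0, 2, 3): 28 + 21 + 6 + 3 = 58
σ = (1, 0, 3, 2): 28 + 21 + 6 + 1 = 56
σ = (1, 2, 0, 3): 28 + 14 + 9 + 3 = 54
σ = (1, 2, 3, 0): 28 + 14 + 6 + 4 = 52
σ = (1, 3, 0, 2): 28 + (-2) + 9 + 1 = 36
σ = (1, 3, 2, 0): 28 + (-2) + 6 + 4 = 36
σ = (2, 0, 1, 3): 22 + 21 + 15 + 3 = 61
σ = (2, 0, 3, 1): 22 + 21 + 6 + (-3) = 46
σ = (2, 1, 0, 3): 22 + 12 + 9 + 3 = 46
σ = (2, 1, 3, 0): 22 + 12 + 6 + 4 = 44
σ = (2, 3, 0, 1): 22 + (-2) + 9 + (-3) = 26
σ = (2, 3, 1, 0): 22 + (-2) + 15 + 4 = 39
σ = (3, 0, 1, 2): (-4) + 21 + 15 + 1 = 33
σ = (3, 0, 2, 1): (-4) + 21 + 6 + (-3) = 20
σ = (3, 1, 0, 2): (-4) + 12 + 9 + 1 = 18
σ = (3, 1, 2, 0): (-4) + 12 + 6 + 4 = 18
σ = (3, 2, 0, 1): (-4) + 14 + 9 + (-3) = 16
σ = (3, 2, 1, 0): (-4) + 14 + 15 + 4 = 29
Optimal value attained by: σ = (0, 3, 2, 1).
Answer: det⊕(G) = 14; verdict: NONSINGULAR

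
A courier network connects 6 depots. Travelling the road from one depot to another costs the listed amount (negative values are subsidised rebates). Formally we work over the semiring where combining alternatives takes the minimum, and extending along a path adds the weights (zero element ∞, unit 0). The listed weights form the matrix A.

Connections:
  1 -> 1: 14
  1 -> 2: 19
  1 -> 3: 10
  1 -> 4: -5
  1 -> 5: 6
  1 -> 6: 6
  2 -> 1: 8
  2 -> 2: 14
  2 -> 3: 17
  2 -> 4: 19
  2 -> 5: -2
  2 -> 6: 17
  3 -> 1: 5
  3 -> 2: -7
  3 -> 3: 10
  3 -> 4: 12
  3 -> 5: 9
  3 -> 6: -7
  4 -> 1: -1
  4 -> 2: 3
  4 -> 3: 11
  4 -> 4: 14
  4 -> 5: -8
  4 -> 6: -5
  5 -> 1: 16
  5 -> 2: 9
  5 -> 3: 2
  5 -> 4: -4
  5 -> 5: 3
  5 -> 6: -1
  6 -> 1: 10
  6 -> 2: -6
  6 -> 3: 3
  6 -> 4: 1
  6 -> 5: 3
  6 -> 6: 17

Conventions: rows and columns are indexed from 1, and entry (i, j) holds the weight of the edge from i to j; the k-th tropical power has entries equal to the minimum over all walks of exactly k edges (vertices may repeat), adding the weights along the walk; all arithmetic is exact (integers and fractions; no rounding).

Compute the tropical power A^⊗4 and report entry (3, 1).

A^⊗2:
  [-6, -2, 6, 2, -13, -10]
  [14, 7, 0, -6, 1, -3]
  [1, -13, -4, -6, -9, 3]
  [5, -11, -6, -12, -5, -9]
  [-5, -7, 2, -1, -12, -9]
  [0, -4, 5, -1, -8, -4]
A^⊗3:
  [0, -16, -11, -17, -10, -14]
  [-7, -9, 0, -3, -14, -11]
  [-7, -11, -7, -13, -15, -11]
  [-13, -15, -6, -9, -20, -17]
  [-2, -15, -10, -16, -9, -13]
  [-2, -10, -6, -12, -9, -9]
A^⊗4:
  [-18, -20, -11, -14, -25, -22]
  [-4, -17, -12, -18, -11, -15]
  [-14, -17, -13, -19, -21, -18]
  [-10, -23, -18, -24, -17, -21]
  [-17, -19, -10, -13, -24, -21]
  [-13, -15, -7, -13, -20, -17]
Key observation: the optimum is the walk 3->2->5->4->1, with weight (-7) + (-2) + (-4) + (-1) = -14.
Optimal value attained by: walk 3->2->5->4->1.
Answer: (A^⊗4)[3][1] = -14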